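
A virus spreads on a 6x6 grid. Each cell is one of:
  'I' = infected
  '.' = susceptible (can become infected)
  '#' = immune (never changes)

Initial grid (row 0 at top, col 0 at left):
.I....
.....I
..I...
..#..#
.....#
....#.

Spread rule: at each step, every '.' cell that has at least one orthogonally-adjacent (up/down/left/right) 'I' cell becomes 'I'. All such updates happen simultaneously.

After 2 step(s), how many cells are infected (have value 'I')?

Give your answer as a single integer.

Answer: 20

Derivation:
Step 0 (initial): 3 infected
Step 1: +9 new -> 12 infected
Step 2: +8 new -> 20 infected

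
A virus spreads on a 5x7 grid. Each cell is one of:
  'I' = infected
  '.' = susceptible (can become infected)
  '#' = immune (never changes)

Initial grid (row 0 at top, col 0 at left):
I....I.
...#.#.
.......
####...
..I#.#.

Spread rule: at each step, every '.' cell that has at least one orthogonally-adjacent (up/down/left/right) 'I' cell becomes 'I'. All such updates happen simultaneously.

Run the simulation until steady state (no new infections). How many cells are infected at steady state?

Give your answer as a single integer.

Step 0 (initial): 3 infected
Step 1: +5 new -> 8 infected
Step 2: +7 new -> 15 infected
Step 3: +4 new -> 19 infected
Step 4: +5 new -> 24 infected
Step 5: +3 new -> 27 infected
Step 6: +0 new -> 27 infected

Answer: 27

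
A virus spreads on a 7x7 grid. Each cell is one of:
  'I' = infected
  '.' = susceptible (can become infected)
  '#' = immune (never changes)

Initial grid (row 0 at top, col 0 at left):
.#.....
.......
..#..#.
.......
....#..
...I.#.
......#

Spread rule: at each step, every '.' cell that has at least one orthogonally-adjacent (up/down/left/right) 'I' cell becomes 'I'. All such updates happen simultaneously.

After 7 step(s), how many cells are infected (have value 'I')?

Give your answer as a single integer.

Step 0 (initial): 1 infected
Step 1: +4 new -> 5 infected
Step 2: +5 new -> 10 infected
Step 3: +7 new -> 17 infected
Step 4: +6 new -> 23 infected
Step 5: +7 new -> 30 infected
Step 6: +7 new -> 37 infected
Step 7: +4 new -> 41 infected

Answer: 41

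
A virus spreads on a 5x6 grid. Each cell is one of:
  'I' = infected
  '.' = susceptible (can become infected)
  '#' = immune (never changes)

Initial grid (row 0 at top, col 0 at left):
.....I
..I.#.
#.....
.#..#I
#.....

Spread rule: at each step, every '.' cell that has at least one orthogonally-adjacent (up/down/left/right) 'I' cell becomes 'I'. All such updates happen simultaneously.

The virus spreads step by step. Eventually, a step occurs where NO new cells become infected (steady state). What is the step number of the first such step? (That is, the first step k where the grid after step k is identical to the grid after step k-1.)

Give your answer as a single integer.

Answer: 5

Derivation:
Step 0 (initial): 3 infected
Step 1: +8 new -> 11 infected
Step 2: +8 new -> 19 infected
Step 3: +4 new -> 23 infected
Step 4: +1 new -> 24 infected
Step 5: +0 new -> 24 infected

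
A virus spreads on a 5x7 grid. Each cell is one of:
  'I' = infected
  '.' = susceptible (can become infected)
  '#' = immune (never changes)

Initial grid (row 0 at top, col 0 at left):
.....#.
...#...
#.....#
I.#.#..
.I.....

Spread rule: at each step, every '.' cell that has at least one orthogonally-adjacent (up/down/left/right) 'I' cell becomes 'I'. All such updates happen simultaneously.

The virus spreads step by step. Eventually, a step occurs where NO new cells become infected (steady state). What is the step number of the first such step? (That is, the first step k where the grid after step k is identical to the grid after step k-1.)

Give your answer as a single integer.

Step 0 (initial): 2 infected
Step 1: +3 new -> 5 infected
Step 2: +2 new -> 7 infected
Step 3: +4 new -> 11 infected
Step 4: +5 new -> 16 infected
Step 5: +5 new -> 21 infected
Step 6: +4 new -> 25 infected
Step 7: +2 new -> 27 infected
Step 8: +1 new -> 28 infected
Step 9: +1 new -> 29 infected
Step 10: +0 new -> 29 infected

Answer: 10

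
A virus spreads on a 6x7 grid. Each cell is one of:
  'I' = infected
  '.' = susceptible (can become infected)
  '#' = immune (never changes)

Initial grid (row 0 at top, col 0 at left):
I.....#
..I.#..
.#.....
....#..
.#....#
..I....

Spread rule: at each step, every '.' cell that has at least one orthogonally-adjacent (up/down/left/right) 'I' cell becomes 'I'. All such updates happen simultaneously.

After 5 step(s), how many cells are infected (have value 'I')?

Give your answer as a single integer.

Step 0 (initial): 3 infected
Step 1: +9 new -> 12 infected
Step 2: +7 new -> 19 infected
Step 3: +8 new -> 27 infected
Step 4: +4 new -> 31 infected
Step 5: +3 new -> 34 infected

Answer: 34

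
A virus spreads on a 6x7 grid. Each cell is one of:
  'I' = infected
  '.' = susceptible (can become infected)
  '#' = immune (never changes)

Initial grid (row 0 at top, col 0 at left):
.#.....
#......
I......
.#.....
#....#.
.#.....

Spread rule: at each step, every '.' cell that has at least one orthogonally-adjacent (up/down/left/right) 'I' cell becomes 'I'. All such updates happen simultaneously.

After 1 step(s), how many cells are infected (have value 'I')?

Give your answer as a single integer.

Answer: 3

Derivation:
Step 0 (initial): 1 infected
Step 1: +2 new -> 3 infected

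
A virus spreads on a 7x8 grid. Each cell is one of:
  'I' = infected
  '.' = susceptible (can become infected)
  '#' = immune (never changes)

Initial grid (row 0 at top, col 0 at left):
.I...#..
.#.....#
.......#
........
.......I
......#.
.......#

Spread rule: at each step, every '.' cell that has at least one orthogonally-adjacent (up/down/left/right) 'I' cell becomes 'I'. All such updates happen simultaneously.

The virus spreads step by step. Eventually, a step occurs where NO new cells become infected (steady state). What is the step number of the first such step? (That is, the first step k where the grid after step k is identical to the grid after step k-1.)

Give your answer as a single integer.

Answer: 9

Derivation:
Step 0 (initial): 2 infected
Step 1: +5 new -> 7 infected
Step 2: +5 new -> 12 infected
Step 3: +8 new -> 20 infected
Step 4: +11 new -> 31 infected
Step 5: +10 new -> 41 infected
Step 6: +5 new -> 46 infected
Step 7: +3 new -> 49 infected
Step 8: +1 new -> 50 infected
Step 9: +0 new -> 50 infected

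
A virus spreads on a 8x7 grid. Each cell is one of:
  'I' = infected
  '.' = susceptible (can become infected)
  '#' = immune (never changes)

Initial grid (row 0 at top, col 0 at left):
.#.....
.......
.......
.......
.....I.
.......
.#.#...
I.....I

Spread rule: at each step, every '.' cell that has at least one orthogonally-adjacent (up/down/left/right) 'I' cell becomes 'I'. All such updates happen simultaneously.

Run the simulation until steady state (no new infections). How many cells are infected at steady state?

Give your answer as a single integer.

Answer: 53

Derivation:
Step 0 (initial): 3 infected
Step 1: +8 new -> 11 infected
Step 2: +10 new -> 21 infected
Step 3: +11 new -> 32 infected
Step 4: +8 new -> 40 infected
Step 5: +6 new -> 46 infected
Step 6: +4 new -> 50 infected
Step 7: +3 new -> 53 infected
Step 8: +0 new -> 53 infected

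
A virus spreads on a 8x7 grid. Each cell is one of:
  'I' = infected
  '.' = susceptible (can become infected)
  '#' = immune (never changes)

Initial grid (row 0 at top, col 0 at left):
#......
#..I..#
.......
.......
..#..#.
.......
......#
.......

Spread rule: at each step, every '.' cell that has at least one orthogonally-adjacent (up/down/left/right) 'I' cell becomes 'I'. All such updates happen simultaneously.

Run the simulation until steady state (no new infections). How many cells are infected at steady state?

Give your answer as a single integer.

Step 0 (initial): 1 infected
Step 1: +4 new -> 5 infected
Step 2: +7 new -> 12 infected
Step 3: +7 new -> 19 infected
Step 4: +7 new -> 26 infected
Step 5: +6 new -> 32 infected
Step 6: +7 new -> 39 infected
Step 7: +6 new -> 45 infected
Step 8: +3 new -> 48 infected
Step 9: +2 new -> 50 infected
Step 10: +0 new -> 50 infected

Answer: 50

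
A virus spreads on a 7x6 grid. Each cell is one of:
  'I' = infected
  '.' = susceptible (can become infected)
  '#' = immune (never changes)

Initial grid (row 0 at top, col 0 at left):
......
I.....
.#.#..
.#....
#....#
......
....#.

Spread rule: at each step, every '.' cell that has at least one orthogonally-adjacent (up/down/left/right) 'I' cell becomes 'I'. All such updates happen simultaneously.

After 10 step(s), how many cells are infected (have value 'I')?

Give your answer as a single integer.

Answer: 36

Derivation:
Step 0 (initial): 1 infected
Step 1: +3 new -> 4 infected
Step 2: +3 new -> 7 infected
Step 3: +3 new -> 10 infected
Step 4: +3 new -> 13 infected
Step 5: +5 new -> 18 infected
Step 6: +6 new -> 24 infected
Step 7: +5 new -> 29 infected
Step 8: +4 new -> 33 infected
Step 9: +2 new -> 35 infected
Step 10: +1 new -> 36 infected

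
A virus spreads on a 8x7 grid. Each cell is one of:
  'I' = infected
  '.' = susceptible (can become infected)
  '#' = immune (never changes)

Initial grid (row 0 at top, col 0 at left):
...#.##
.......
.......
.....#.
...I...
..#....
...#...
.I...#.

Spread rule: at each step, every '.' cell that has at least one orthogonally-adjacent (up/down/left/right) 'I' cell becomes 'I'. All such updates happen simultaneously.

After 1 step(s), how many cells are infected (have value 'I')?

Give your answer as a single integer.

Step 0 (initial): 2 infected
Step 1: +7 new -> 9 infected

Answer: 9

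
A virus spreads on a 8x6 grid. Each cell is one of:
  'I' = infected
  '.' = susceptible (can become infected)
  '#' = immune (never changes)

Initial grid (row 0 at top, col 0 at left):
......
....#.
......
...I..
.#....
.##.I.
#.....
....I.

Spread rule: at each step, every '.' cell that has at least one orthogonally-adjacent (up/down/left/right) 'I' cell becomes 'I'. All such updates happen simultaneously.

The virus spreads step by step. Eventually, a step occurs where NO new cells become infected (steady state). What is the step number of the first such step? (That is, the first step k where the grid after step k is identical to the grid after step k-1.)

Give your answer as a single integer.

Step 0 (initial): 3 infected
Step 1: +10 new -> 13 infected
Step 2: +10 new -> 23 infected
Step 3: +7 new -> 30 infected
Step 4: +8 new -> 38 infected
Step 5: +4 new -> 42 infected
Step 6: +1 new -> 43 infected
Step 7: +0 new -> 43 infected

Answer: 7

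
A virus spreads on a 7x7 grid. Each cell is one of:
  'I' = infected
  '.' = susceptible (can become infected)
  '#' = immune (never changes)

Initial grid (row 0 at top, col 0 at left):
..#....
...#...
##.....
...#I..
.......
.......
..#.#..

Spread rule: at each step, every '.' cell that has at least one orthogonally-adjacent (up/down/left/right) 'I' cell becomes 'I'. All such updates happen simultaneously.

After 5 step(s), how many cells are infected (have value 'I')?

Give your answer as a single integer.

Answer: 35

Derivation:
Step 0 (initial): 1 infected
Step 1: +3 new -> 4 infected
Step 2: +7 new -> 11 infected
Step 3: +8 new -> 19 infected
Step 4: +10 new -> 29 infected
Step 5: +6 new -> 35 infected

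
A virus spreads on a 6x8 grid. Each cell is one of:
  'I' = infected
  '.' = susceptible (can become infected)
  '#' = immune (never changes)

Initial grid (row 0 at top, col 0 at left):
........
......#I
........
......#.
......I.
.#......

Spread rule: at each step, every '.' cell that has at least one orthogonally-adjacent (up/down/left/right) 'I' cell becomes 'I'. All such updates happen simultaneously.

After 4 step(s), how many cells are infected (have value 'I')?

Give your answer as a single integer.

Step 0 (initial): 2 infected
Step 1: +5 new -> 7 infected
Step 2: +7 new -> 14 infected
Step 3: +5 new -> 19 infected
Step 4: +6 new -> 25 infected

Answer: 25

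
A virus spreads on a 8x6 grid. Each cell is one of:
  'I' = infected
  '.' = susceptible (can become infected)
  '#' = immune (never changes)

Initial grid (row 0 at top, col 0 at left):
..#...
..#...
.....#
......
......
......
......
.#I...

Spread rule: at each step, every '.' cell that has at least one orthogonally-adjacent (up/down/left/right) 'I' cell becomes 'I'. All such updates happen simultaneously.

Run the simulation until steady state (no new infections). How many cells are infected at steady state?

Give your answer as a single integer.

Step 0 (initial): 1 infected
Step 1: +2 new -> 3 infected
Step 2: +4 new -> 7 infected
Step 3: +6 new -> 13 infected
Step 4: +7 new -> 20 infected
Step 5: +6 new -> 26 infected
Step 6: +5 new -> 31 infected
Step 7: +5 new -> 36 infected
Step 8: +4 new -> 40 infected
Step 9: +3 new -> 43 infected
Step 10: +1 new -> 44 infected
Step 11: +0 new -> 44 infected

Answer: 44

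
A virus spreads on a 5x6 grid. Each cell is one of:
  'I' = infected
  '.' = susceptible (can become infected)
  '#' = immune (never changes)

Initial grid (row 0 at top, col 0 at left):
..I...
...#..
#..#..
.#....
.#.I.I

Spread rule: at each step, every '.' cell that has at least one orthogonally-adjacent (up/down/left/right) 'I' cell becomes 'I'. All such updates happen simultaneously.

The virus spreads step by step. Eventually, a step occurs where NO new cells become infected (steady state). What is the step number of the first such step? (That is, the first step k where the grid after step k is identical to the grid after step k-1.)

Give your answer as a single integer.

Answer: 4

Derivation:
Step 0 (initial): 3 infected
Step 1: +7 new -> 10 infected
Step 2: +7 new -> 17 infected
Step 3: +6 new -> 23 infected
Step 4: +0 new -> 23 infected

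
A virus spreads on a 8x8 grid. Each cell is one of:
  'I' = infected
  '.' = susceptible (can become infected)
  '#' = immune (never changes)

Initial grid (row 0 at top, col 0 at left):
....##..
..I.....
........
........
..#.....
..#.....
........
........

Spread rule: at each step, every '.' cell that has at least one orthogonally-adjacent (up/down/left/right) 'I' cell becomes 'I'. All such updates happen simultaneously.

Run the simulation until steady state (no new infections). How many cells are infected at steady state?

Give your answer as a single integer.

Step 0 (initial): 1 infected
Step 1: +4 new -> 5 infected
Step 2: +7 new -> 12 infected
Step 3: +6 new -> 18 infected
Step 4: +6 new -> 24 infected
Step 5: +8 new -> 32 infected
Step 6: +8 new -> 40 infected
Step 7: +8 new -> 48 infected
Step 8: +6 new -> 54 infected
Step 9: +3 new -> 57 infected
Step 10: +2 new -> 59 infected
Step 11: +1 new -> 60 infected
Step 12: +0 new -> 60 infected

Answer: 60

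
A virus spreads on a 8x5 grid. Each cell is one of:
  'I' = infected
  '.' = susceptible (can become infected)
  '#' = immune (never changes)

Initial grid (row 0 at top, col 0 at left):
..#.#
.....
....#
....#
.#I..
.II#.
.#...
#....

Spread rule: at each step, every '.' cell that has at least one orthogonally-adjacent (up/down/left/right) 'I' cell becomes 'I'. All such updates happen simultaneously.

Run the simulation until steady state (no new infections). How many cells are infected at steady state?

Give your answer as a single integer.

Answer: 32

Derivation:
Step 0 (initial): 3 infected
Step 1: +4 new -> 7 infected
Step 2: +8 new -> 15 infected
Step 3: +8 new -> 23 infected
Step 4: +4 new -> 27 infected
Step 5: +4 new -> 31 infected
Step 6: +1 new -> 32 infected
Step 7: +0 new -> 32 infected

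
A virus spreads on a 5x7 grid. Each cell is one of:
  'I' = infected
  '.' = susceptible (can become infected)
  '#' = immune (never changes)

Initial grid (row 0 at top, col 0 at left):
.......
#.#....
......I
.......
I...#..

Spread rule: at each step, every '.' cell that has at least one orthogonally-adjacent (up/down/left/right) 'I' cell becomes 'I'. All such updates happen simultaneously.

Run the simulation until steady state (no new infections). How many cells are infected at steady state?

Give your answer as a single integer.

Step 0 (initial): 2 infected
Step 1: +5 new -> 7 infected
Step 2: +8 new -> 15 infected
Step 3: +8 new -> 23 infected
Step 4: +5 new -> 28 infected
Step 5: +2 new -> 30 infected
Step 6: +2 new -> 32 infected
Step 7: +0 new -> 32 infected

Answer: 32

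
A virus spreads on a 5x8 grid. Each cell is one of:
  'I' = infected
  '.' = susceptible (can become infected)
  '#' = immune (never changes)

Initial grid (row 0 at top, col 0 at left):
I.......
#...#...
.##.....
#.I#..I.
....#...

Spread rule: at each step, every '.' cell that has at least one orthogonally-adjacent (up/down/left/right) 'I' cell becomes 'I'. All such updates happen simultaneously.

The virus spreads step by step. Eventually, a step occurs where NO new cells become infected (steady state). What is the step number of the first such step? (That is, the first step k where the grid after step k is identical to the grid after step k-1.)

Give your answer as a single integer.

Step 0 (initial): 3 infected
Step 1: +7 new -> 10 infected
Step 2: +10 new -> 20 infected
Step 3: +7 new -> 27 infected
Step 4: +5 new -> 32 infected
Step 5: +0 new -> 32 infected

Answer: 5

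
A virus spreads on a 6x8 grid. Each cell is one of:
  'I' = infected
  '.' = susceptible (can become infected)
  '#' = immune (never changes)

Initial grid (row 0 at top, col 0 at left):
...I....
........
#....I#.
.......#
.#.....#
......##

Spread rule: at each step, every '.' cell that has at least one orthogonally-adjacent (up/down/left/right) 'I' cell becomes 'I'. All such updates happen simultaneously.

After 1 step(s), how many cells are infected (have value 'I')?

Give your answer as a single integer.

Answer: 8

Derivation:
Step 0 (initial): 2 infected
Step 1: +6 new -> 8 infected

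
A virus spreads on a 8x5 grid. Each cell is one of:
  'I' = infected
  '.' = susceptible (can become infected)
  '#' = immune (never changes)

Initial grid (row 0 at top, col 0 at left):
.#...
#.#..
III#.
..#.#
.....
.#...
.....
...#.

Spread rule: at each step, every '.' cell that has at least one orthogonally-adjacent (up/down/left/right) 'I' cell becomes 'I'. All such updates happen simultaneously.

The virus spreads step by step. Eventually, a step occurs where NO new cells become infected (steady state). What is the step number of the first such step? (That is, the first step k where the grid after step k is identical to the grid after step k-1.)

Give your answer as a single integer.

Answer: 9

Derivation:
Step 0 (initial): 3 infected
Step 1: +3 new -> 6 infected
Step 2: +2 new -> 8 infected
Step 3: +2 new -> 10 infected
Step 4: +3 new -> 13 infected
Step 5: +6 new -> 19 infected
Step 6: +4 new -> 23 infected
Step 7: +1 new -> 24 infected
Step 8: +1 new -> 25 infected
Step 9: +0 new -> 25 infected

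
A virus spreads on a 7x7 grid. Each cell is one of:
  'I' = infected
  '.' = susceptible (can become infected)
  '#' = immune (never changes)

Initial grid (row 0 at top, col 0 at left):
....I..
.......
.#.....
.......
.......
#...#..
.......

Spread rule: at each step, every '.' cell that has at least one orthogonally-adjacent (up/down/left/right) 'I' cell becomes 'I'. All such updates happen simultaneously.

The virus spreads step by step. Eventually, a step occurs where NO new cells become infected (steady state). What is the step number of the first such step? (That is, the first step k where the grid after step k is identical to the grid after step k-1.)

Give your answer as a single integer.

Answer: 11

Derivation:
Step 0 (initial): 1 infected
Step 1: +3 new -> 4 infected
Step 2: +5 new -> 9 infected
Step 3: +6 new -> 15 infected
Step 4: +7 new -> 22 infected
Step 5: +5 new -> 27 infected
Step 6: +6 new -> 33 infected
Step 7: +6 new -> 39 infected
Step 8: +5 new -> 44 infected
Step 9: +1 new -> 45 infected
Step 10: +1 new -> 46 infected
Step 11: +0 new -> 46 infected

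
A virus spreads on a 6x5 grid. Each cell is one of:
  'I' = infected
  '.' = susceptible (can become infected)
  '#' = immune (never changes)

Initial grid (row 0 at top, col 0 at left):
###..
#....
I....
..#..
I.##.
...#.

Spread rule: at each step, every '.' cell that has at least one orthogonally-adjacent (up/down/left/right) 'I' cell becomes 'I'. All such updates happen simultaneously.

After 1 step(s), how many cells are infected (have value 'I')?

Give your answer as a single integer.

Answer: 6

Derivation:
Step 0 (initial): 2 infected
Step 1: +4 new -> 6 infected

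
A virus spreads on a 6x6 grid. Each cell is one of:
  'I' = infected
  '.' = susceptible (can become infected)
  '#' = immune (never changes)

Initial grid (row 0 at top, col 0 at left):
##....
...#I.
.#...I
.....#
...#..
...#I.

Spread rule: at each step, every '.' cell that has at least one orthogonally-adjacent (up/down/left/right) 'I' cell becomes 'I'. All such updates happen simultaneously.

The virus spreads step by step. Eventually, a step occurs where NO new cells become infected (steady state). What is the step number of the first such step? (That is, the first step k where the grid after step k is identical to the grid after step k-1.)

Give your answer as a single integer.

Step 0 (initial): 3 infected
Step 1: +5 new -> 8 infected
Step 2: +5 new -> 13 infected
Step 3: +3 new -> 16 infected
Step 4: +2 new -> 18 infected
Step 5: +3 new -> 21 infected
Step 6: +4 new -> 25 infected
Step 7: +3 new -> 28 infected
Step 8: +1 new -> 29 infected
Step 9: +0 new -> 29 infected

Answer: 9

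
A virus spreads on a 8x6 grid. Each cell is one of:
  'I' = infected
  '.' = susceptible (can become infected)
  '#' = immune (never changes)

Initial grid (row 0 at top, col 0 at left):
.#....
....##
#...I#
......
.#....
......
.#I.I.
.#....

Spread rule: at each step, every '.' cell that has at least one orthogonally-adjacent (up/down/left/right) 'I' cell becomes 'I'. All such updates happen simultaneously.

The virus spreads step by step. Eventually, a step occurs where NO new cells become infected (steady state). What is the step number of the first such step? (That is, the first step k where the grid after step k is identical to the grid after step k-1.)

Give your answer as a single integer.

Step 0 (initial): 3 infected
Step 1: +8 new -> 11 infected
Step 2: +11 new -> 22 infected
Step 3: +7 new -> 29 infected
Step 4: +6 new -> 35 infected
Step 5: +4 new -> 39 infected
Step 6: +1 new -> 40 infected
Step 7: +0 new -> 40 infected

Answer: 7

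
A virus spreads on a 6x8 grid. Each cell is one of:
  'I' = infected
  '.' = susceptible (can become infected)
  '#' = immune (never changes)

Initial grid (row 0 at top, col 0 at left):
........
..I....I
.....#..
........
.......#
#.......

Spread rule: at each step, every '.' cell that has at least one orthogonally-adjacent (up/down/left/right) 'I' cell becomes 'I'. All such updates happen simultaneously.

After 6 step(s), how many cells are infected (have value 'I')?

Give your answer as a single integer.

Step 0 (initial): 2 infected
Step 1: +7 new -> 9 infected
Step 2: +11 new -> 20 infected
Step 3: +9 new -> 29 infected
Step 4: +7 new -> 36 infected
Step 5: +6 new -> 42 infected
Step 6: +3 new -> 45 infected

Answer: 45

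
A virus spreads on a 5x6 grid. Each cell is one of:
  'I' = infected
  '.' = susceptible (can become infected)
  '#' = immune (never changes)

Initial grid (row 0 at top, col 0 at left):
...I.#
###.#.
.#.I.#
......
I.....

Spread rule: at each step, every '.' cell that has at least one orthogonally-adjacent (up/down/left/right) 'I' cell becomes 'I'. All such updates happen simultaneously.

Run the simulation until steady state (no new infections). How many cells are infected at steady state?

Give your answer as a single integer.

Answer: 22

Derivation:
Step 0 (initial): 3 infected
Step 1: +8 new -> 11 infected
Step 2: +7 new -> 18 infected
Step 3: +3 new -> 21 infected
Step 4: +1 new -> 22 infected
Step 5: +0 new -> 22 infected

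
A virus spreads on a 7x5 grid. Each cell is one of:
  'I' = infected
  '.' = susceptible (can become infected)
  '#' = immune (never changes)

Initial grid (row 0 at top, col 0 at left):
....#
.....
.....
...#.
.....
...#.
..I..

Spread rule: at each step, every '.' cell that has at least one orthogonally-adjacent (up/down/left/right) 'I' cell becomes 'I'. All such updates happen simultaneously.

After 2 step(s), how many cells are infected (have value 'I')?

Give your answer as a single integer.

Step 0 (initial): 1 infected
Step 1: +3 new -> 4 infected
Step 2: +4 new -> 8 infected

Answer: 8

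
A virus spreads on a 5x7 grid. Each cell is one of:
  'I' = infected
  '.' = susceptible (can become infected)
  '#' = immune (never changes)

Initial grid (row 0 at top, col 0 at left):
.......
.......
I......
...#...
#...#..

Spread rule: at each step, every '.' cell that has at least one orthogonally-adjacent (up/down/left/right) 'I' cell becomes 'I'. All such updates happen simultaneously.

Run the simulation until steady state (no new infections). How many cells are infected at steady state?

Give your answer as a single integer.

Step 0 (initial): 1 infected
Step 1: +3 new -> 4 infected
Step 2: +4 new -> 8 infected
Step 3: +5 new -> 13 infected
Step 4: +4 new -> 17 infected
Step 5: +5 new -> 22 infected
Step 6: +4 new -> 26 infected
Step 7: +4 new -> 30 infected
Step 8: +2 new -> 32 infected
Step 9: +0 new -> 32 infected

Answer: 32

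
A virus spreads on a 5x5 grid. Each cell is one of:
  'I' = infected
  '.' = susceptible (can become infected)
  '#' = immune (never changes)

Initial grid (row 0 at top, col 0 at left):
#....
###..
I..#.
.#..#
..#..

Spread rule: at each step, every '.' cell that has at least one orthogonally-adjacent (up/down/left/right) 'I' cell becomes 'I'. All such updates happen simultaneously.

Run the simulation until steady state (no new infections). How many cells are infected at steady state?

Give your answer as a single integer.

Step 0 (initial): 1 infected
Step 1: +2 new -> 3 infected
Step 2: +2 new -> 5 infected
Step 3: +2 new -> 7 infected
Step 4: +1 new -> 8 infected
Step 5: +1 new -> 9 infected
Step 6: +1 new -> 10 infected
Step 7: +0 new -> 10 infected

Answer: 10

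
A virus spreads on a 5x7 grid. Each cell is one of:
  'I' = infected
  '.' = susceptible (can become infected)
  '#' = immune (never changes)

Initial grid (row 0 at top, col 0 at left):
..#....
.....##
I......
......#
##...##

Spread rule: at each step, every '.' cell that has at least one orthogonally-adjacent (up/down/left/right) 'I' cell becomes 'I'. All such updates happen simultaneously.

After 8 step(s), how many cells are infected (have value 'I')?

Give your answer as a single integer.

Step 0 (initial): 1 infected
Step 1: +3 new -> 4 infected
Step 2: +4 new -> 8 infected
Step 3: +4 new -> 12 infected
Step 4: +4 new -> 16 infected
Step 5: +5 new -> 21 infected
Step 6: +4 new -> 25 infected
Step 7: +1 new -> 26 infected
Step 8: +1 new -> 27 infected

Answer: 27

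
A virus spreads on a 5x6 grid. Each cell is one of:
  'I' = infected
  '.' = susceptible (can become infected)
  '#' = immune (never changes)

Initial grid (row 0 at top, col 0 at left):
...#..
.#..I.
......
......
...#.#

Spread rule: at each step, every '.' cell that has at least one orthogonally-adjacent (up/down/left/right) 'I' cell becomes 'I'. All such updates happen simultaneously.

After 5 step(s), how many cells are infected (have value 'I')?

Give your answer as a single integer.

Step 0 (initial): 1 infected
Step 1: +4 new -> 5 infected
Step 2: +5 new -> 10 infected
Step 3: +5 new -> 15 infected
Step 4: +3 new -> 18 infected
Step 5: +4 new -> 22 infected

Answer: 22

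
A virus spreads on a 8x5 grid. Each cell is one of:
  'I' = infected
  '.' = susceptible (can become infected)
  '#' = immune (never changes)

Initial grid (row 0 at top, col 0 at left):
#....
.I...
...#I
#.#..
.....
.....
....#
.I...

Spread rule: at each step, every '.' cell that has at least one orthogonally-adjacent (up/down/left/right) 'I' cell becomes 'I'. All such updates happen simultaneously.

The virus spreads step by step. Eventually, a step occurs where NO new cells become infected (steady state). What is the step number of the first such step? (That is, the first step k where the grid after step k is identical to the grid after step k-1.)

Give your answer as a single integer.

Step 0 (initial): 3 infected
Step 1: +9 new -> 12 infected
Step 2: +12 new -> 24 infected
Step 3: +8 new -> 32 infected
Step 4: +3 new -> 35 infected
Step 5: +0 new -> 35 infected

Answer: 5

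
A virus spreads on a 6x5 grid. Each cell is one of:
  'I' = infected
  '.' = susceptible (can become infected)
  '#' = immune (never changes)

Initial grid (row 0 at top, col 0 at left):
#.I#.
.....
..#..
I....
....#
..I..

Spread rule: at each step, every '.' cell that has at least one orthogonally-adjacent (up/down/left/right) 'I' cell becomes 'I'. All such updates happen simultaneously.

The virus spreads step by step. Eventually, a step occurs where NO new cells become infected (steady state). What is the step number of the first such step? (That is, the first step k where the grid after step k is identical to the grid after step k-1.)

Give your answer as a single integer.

Answer: 5

Derivation:
Step 0 (initial): 3 infected
Step 1: +8 new -> 11 infected
Step 2: +9 new -> 20 infected
Step 3: +3 new -> 23 infected
Step 4: +3 new -> 26 infected
Step 5: +0 new -> 26 infected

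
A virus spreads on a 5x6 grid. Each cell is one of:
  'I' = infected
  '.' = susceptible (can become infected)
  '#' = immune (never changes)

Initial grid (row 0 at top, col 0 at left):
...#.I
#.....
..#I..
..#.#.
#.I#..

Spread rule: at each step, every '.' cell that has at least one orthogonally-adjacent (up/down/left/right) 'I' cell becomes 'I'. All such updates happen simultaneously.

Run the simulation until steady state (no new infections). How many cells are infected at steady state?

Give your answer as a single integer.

Step 0 (initial): 3 infected
Step 1: +6 new -> 9 infected
Step 2: +4 new -> 13 infected
Step 3: +5 new -> 18 infected
Step 4: +3 new -> 21 infected
Step 5: +2 new -> 23 infected
Step 6: +0 new -> 23 infected

Answer: 23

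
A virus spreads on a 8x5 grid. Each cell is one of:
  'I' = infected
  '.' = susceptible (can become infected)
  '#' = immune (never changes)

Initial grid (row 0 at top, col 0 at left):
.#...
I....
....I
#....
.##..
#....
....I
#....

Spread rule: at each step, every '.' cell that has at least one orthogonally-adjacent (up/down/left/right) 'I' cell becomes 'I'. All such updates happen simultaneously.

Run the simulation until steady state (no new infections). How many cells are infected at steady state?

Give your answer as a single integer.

Step 0 (initial): 3 infected
Step 1: +9 new -> 12 infected
Step 2: +10 new -> 22 infected
Step 3: +8 new -> 30 infected
Step 4: +3 new -> 33 infected
Step 5: +0 new -> 33 infected

Answer: 33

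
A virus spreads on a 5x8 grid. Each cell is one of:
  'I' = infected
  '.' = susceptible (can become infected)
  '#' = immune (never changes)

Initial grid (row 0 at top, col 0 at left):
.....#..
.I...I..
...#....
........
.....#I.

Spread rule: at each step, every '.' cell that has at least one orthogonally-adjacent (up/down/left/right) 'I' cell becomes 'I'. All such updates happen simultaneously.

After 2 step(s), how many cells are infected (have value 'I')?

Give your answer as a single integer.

Answer: 25

Derivation:
Step 0 (initial): 3 infected
Step 1: +9 new -> 12 infected
Step 2: +13 new -> 25 infected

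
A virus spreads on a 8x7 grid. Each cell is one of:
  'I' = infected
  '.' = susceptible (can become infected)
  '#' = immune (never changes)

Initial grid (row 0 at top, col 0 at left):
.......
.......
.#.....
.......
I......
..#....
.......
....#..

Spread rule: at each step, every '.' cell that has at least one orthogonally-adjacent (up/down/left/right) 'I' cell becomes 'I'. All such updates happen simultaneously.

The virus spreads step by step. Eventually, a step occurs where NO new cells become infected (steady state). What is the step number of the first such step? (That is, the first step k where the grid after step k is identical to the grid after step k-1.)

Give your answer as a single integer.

Step 0 (initial): 1 infected
Step 1: +3 new -> 4 infected
Step 2: +5 new -> 9 infected
Step 3: +5 new -> 14 infected
Step 4: +8 new -> 22 infected
Step 5: +8 new -> 30 infected
Step 6: +8 new -> 38 infected
Step 7: +6 new -> 44 infected
Step 8: +5 new -> 49 infected
Step 9: +3 new -> 52 infected
Step 10: +1 new -> 53 infected
Step 11: +0 new -> 53 infected

Answer: 11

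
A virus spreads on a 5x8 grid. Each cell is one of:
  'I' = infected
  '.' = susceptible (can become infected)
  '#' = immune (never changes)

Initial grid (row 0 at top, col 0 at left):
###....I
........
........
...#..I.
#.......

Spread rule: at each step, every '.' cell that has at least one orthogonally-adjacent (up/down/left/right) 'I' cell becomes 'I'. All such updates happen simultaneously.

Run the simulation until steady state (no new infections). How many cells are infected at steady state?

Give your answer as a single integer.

Step 0 (initial): 2 infected
Step 1: +6 new -> 8 infected
Step 2: +7 new -> 15 infected
Step 3: +4 new -> 19 infected
Step 4: +4 new -> 23 infected
Step 5: +3 new -> 26 infected
Step 6: +4 new -> 30 infected
Step 7: +3 new -> 33 infected
Step 8: +2 new -> 35 infected
Step 9: +0 new -> 35 infected

Answer: 35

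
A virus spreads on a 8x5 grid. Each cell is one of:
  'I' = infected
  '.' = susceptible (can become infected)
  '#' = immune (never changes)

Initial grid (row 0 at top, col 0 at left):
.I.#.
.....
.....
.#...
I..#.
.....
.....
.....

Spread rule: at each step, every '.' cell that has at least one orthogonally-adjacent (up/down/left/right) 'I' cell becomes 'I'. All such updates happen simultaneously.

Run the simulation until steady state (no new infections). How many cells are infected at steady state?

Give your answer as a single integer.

Answer: 37

Derivation:
Step 0 (initial): 2 infected
Step 1: +6 new -> 8 infected
Step 2: +7 new -> 15 infected
Step 3: +6 new -> 21 infected
Step 4: +6 new -> 27 infected
Step 5: +6 new -> 33 infected
Step 6: +3 new -> 36 infected
Step 7: +1 new -> 37 infected
Step 8: +0 new -> 37 infected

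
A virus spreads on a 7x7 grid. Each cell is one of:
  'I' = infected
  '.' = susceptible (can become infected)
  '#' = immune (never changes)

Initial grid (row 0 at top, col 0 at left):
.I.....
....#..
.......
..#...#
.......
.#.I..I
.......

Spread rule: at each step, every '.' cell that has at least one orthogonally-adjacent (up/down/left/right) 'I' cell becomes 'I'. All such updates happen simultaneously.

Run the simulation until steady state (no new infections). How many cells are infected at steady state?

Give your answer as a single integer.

Answer: 45

Derivation:
Step 0 (initial): 3 infected
Step 1: +10 new -> 13 infected
Step 2: +11 new -> 24 infected
Step 3: +10 new -> 34 infected
Step 4: +6 new -> 40 infected
Step 5: +4 new -> 44 infected
Step 6: +1 new -> 45 infected
Step 7: +0 new -> 45 infected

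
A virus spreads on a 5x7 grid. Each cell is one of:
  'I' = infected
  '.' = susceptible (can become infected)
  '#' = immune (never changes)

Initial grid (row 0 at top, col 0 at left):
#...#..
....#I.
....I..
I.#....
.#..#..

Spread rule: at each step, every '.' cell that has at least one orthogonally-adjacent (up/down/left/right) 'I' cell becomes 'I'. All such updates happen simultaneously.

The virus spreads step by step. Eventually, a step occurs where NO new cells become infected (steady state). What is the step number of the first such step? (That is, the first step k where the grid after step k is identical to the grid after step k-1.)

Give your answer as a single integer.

Answer: 5

Derivation:
Step 0 (initial): 3 infected
Step 1: +8 new -> 11 infected
Step 2: +8 new -> 19 infected
Step 3: +6 new -> 25 infected
Step 4: +4 new -> 29 infected
Step 5: +0 new -> 29 infected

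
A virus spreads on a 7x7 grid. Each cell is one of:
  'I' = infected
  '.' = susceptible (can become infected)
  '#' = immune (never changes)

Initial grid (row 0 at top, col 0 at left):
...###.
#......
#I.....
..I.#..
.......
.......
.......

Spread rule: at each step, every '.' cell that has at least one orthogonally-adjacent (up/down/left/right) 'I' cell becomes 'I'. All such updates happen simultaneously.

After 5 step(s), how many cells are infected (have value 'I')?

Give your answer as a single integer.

Step 0 (initial): 2 infected
Step 1: +5 new -> 7 infected
Step 2: +7 new -> 14 infected
Step 3: +9 new -> 23 infected
Step 4: +7 new -> 30 infected
Step 5: +7 new -> 37 infected

Answer: 37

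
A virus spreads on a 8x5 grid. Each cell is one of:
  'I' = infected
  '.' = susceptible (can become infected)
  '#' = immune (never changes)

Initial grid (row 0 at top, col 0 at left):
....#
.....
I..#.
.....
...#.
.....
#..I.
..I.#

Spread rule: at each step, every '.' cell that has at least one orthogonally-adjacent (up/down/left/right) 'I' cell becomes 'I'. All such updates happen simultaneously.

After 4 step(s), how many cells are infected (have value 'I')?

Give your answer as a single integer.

Answer: 32

Derivation:
Step 0 (initial): 3 infected
Step 1: +8 new -> 11 infected
Step 2: +9 new -> 20 infected
Step 3: +8 new -> 28 infected
Step 4: +4 new -> 32 infected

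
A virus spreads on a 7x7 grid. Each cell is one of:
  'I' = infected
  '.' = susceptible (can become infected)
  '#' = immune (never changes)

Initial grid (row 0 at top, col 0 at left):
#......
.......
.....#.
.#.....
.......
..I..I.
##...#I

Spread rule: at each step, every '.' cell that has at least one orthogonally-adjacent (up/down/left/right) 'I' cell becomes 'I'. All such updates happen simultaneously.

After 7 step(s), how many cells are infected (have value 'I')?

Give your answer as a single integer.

Step 0 (initial): 3 infected
Step 1: +7 new -> 10 infected
Step 2: +9 new -> 19 infected
Step 3: +5 new -> 24 infected
Step 4: +6 new -> 30 infected
Step 5: +6 new -> 36 infected
Step 6: +6 new -> 42 infected
Step 7: +1 new -> 43 infected

Answer: 43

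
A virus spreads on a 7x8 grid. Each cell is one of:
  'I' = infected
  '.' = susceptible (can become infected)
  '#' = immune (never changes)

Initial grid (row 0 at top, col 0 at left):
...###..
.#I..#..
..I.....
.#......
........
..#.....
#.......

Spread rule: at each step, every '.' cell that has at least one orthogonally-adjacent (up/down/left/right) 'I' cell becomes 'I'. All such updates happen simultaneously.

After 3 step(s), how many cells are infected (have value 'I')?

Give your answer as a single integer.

Answer: 20

Derivation:
Step 0 (initial): 2 infected
Step 1: +5 new -> 7 infected
Step 2: +6 new -> 13 infected
Step 3: +7 new -> 20 infected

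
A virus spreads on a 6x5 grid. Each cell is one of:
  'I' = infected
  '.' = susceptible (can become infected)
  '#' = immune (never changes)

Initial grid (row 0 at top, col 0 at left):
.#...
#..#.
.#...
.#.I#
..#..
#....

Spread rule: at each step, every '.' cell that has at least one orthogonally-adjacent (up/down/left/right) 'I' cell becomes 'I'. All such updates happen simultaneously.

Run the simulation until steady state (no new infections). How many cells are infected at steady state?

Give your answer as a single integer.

Step 0 (initial): 1 infected
Step 1: +3 new -> 4 infected
Step 2: +4 new -> 8 infected
Step 3: +4 new -> 12 infected
Step 4: +4 new -> 16 infected
Step 5: +2 new -> 18 infected
Step 6: +1 new -> 19 infected
Step 7: +1 new -> 20 infected
Step 8: +1 new -> 21 infected
Step 9: +0 new -> 21 infected

Answer: 21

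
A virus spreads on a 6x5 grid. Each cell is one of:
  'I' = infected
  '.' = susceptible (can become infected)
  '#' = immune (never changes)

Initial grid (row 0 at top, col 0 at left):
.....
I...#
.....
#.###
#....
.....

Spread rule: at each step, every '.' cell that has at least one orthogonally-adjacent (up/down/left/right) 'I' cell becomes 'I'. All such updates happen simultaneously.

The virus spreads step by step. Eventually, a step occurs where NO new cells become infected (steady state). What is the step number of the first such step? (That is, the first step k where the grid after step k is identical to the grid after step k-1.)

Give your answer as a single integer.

Step 0 (initial): 1 infected
Step 1: +3 new -> 4 infected
Step 2: +3 new -> 7 infected
Step 3: +4 new -> 11 infected
Step 4: +3 new -> 14 infected
Step 5: +4 new -> 18 infected
Step 6: +3 new -> 21 infected
Step 7: +2 new -> 23 infected
Step 8: +1 new -> 24 infected
Step 9: +0 new -> 24 infected

Answer: 9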